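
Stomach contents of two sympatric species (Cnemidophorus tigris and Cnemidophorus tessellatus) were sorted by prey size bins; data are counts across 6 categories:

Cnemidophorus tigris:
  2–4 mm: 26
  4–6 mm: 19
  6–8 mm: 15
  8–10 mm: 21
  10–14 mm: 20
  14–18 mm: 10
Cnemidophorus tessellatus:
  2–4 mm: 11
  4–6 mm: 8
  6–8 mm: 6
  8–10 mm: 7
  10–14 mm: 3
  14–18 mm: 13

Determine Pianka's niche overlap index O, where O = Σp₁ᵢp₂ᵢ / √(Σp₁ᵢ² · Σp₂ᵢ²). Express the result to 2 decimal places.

0.87

Proportions for Cnemidophorus tigris (n=111): 26/111=0.2342, 19/111=0.1712, 15/111=0.1351, 21/111=0.1892, 20/111=0.1802, 10/111=0.0901
Proportions for Cnemidophorus tessellatus (n=48): 11/48=0.2292, 8/48=0.1667, 6/48=0.1250, 7/48=0.1458, 3/48=0.0625, 13/48=0.2708
Σ p₁ᵢp₂ᵢ = 0.053679 + 0.028539 + 0.016888 + 0.027585 + 0.011263 + 0.024399 = 0.162353
Σp_1ᵢ² = 0.2342² + 0.1712² + 0.1351² + 0.1892² + 0.1802² + 0.0901² = 0.054850 + 0.029309 + 0.018252 + 0.035797 + 0.032472 + 0.008118 = 0.178798
Σp_2ᵢ² = 0.2292² + 0.1667² + 0.1250² + 0.1458² + 0.0625² + 0.2708² = 0.052533 + 0.027789 + 0.015625 + 0.021258 + 0.003906 + 0.073333 = 0.194444
O = 0.162353 / √(0.178798 × 0.194444) = 0.162353 / 0.1864570 = 0.8707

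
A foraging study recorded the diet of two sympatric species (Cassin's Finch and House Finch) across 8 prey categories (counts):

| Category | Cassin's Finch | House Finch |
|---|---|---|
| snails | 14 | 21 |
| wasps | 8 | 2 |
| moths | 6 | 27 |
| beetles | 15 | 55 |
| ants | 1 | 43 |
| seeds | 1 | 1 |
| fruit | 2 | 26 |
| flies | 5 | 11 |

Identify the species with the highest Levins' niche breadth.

Proportions for Cassin's Finch (n=52): 14/52=0.2692, 8/52=0.1538, 6/52=0.1154, 15/52=0.2885, 1/52=0.0192, 1/52=0.0192, 2/52=0.0385, 5/52=0.0962
Proportions for House Finch (n=186): 21/186=0.1129, 2/186=0.0108, 27/186=0.1452, 55/186=0.2957, 43/186=0.2312, 1/186=0.0054, 26/186=0.1398, 11/186=0.0591
Σp_Cassᵢ² = 0.2692² + 0.1538² + 0.1154² + 0.2885² + 0.0192² + 0.0192² + 0.0385² + 0.0962² = 0.072469 + 0.023654 + 0.013317 + 0.083232 + 0.000369 + 0.000369 + 0.001482 + 0.009254 = 0.204146
B_Cass = 1 / 0.204146 = 4.8985
Σp_Housᵢ² = 0.1129² + 0.0108² + 0.1452² + 0.2957² + 0.2312² + 0.0054² + 0.1398² + 0.0591² = 0.012746 + 0.000117 + 0.021083 + 0.087438 + 0.053453 + 0.000029 + 0.019544 + 0.003493 = 0.197903
B_Hous = 1 / 0.197903 = 5.0530
Highest B → broadest niche (most generalist): House Finch (B = 5.05).

House Finch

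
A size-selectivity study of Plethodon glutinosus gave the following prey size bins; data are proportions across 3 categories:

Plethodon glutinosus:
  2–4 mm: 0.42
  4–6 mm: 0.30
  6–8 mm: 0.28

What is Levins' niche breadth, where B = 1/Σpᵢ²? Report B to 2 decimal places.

2.90

Σpᵢ² = 0.42² + 0.30² + 0.28² = 0.1764 + 0.0900 + 0.0784 = 0.3448
B = 1 / 0.3448 = 2.9002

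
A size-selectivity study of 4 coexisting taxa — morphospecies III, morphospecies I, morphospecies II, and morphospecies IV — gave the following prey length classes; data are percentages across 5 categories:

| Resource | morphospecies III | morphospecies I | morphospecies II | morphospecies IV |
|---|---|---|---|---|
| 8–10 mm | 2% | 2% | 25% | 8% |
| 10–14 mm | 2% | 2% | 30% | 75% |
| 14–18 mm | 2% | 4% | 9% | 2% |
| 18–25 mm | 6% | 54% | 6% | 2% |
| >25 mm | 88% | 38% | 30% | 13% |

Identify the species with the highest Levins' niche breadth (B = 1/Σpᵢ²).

Convert percentages to proportions (divide by 100).
Σp_IIIᵢ² = 0.02² + 0.02² + 0.02² + 0.06² + 0.88² = 0.0004 + 0.0004 + 0.0004 + 0.0036 + 0.7744 = 0.7792
B_III = 1 / 0.7792 = 1.2834
Σp_Iᵢ² = 0.02² + 0.02² + 0.04² + 0.54² + 0.38² = 0.0004 + 0.0004 + 0.0016 + 0.2916 + 0.1444 = 0.4384
B_I = 1 / 0.4384 = 2.2810
Σp_IIᵢ² = 0.25² + 0.30² + 0.09² + 0.06² + 0.30² = 0.0625 + 0.0900 + 0.0081 + 0.0036 + 0.0900 = 0.2542
B_II = 1 / 0.2542 = 3.9339
Σp_IVᵢ² = 0.08² + 0.75² + 0.02² + 0.02² + 0.13² = 0.0064 + 0.5625 + 0.0004 + 0.0004 + 0.0169 = 0.5866
B_IV = 1 / 0.5866 = 1.7047
Highest B → broadest niche (most generalist): morphospecies II (B = 3.93).

morphospecies II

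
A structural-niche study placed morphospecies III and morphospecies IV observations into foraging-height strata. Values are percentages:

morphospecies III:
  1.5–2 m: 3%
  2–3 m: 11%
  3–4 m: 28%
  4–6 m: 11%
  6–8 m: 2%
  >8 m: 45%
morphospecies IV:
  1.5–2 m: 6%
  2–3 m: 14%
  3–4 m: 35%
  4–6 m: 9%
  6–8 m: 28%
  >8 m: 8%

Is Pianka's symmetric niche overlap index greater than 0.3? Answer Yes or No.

Yes

Convert percentages to proportions (divide by 100).
Σ p₁ᵢp₂ᵢ = 0.0018 + 0.0154 + 0.0980 + 0.0099 + 0.0056 + 0.0360 = 0.1667
Σp_1ᵢ² = 0.03² + 0.11² + 0.28² + 0.11² + 0.02² + 0.45² = 0.0009 + 0.0121 + 0.0784 + 0.0121 + 0.0004 + 0.2025 = 0.3064
Σp_2ᵢ² = 0.06² + 0.14² + 0.35² + 0.09² + 0.28² + 0.08² = 0.0036 + 0.0196 + 0.1225 + 0.0081 + 0.0784 + 0.0064 = 0.2386
O = 0.1667 / √(0.3064 × 0.2386) = 0.1667 / 0.27038 = 0.6165
O = 0.6165 > 0.3 → Yes.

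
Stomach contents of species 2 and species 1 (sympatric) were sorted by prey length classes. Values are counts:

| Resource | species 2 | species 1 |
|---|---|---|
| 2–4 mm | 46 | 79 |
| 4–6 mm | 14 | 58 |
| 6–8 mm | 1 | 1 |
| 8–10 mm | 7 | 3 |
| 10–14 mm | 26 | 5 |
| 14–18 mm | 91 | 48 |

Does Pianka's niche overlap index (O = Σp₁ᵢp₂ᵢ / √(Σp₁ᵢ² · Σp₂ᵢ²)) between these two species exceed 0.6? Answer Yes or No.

Yes

Proportions for species 2 (n=185): 46/185=0.2486, 14/185=0.0757, 1/185=0.0054, 7/185=0.0378, 26/185=0.1405, 91/185=0.4919
Proportions for species 1 (n=194): 79/194=0.4072, 58/194=0.2990, 1/194=0.0052, 3/194=0.0155, 5/194=0.0258, 48/194=0.2474
Σ p₁ᵢp₂ᵢ = 0.101230 + 0.022634 + 0.000028 + 0.000586 + 0.003625 + 0.121696 = 0.249799
Σp_1ᵢ² = 0.2486² + 0.0757² + 0.0054² + 0.0378² + 0.1405² + 0.4919² = 0.061802 + 0.005730 + 0.000029 + 0.001429 + 0.019740 + 0.241966 = 0.330696
Σp_2ᵢ² = 0.4072² + 0.2990² + 0.0052² + 0.0155² + 0.0258² + 0.2474² = 0.165812 + 0.089401 + 0.000027 + 0.000240 + 0.000666 + 0.061207 = 0.317353
O = 0.249799 / √(0.330696 × 0.317353) = 0.249799 / 0.3239558 = 0.7711
O = 0.7711 > 0.6 → Yes.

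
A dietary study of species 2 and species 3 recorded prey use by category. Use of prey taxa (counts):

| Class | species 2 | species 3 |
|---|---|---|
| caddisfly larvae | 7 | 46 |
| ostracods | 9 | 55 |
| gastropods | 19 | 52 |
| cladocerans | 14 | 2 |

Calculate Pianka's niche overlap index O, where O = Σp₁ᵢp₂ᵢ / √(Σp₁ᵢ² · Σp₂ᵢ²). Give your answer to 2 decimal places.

Proportions for species 2 (n=49): 7/49=0.1429, 9/49=0.1837, 19/49=0.3878, 14/49=0.2857
Proportions for species 3 (n=155): 46/155=0.2968, 55/155=0.3548, 52/155=0.3355, 2/155=0.0129
Σ p₁ᵢp₂ᵢ = 0.042413 + 0.065177 + 0.130107 + 0.003686 = 0.241383
Σp_1ᵢ² = 0.1429² + 0.1837² + 0.3878² + 0.2857² = 0.020420 + 0.033746 + 0.150389 + 0.081624 = 0.286179
Σp_2ᵢ² = 0.2968² + 0.3548² + 0.3355² + 0.0129² = 0.088090 + 0.125883 + 0.112560 + 0.000166 = 0.326699
O = 0.241383 / √(0.286179 × 0.326699) = 0.241383 / 0.3057685 = 0.7894

0.79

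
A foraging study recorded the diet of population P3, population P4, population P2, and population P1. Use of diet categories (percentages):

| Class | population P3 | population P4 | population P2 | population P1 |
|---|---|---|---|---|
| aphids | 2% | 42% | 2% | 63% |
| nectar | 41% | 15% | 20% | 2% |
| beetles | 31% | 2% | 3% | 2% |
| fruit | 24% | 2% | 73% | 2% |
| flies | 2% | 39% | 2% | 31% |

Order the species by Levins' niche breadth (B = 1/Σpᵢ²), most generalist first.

population P3 > population P4 > population P1 > population P2

Convert percentages to proportions (divide by 100).
Σp_P3ᵢ² = 0.02² + 0.41² + 0.31² + 0.24² + 0.02² = 0.0004 + 0.1681 + 0.0961 + 0.0576 + 0.0004 = 0.3226
B_P3 = 1 / 0.3226 = 3.0998
Σp_P4ᵢ² = 0.42² + 0.15² + 0.02² + 0.02² + 0.39² = 0.1764 + 0.0225 + 0.0004 + 0.0004 + 0.1521 = 0.3518
B_P4 = 1 / 0.3518 = 2.8425
Σp_P2ᵢ² = 0.02² + 0.20² + 0.03² + 0.73² + 0.02² = 0.0004 + 0.0400 + 0.0009 + 0.5329 + 0.0004 = 0.5746
B_P2 = 1 / 0.5746 = 1.7403
Σp_P1ᵢ² = 0.63² + 0.02² + 0.02² + 0.02² + 0.31² = 0.3969 + 0.0004 + 0.0004 + 0.0004 + 0.0961 = 0.4942
B_P1 = 1 / 0.4942 = 2.0235
Ranking by B (broadest → narrowest): population P3 (3.10) > population P4 (2.84) > population P1 (2.02) > population P2 (1.74)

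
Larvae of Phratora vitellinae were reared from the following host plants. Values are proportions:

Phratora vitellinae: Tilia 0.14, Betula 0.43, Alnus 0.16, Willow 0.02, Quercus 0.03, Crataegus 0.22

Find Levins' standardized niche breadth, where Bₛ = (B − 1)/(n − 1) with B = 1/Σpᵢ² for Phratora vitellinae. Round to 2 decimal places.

0.51

Σpᵢ² = 0.14² + 0.43² + 0.16² + 0.02² + 0.03² + 0.22² = 0.0196 + 0.1849 + 0.0256 + 0.0004 + 0.0009 + 0.0484 = 0.2798
B = 1 / 0.2798 = 3.5740
Bₛ = (B − 1)/(n − 1) = (3.5740 − 1)/(6 − 1) = 2.5740/5 = 0.5148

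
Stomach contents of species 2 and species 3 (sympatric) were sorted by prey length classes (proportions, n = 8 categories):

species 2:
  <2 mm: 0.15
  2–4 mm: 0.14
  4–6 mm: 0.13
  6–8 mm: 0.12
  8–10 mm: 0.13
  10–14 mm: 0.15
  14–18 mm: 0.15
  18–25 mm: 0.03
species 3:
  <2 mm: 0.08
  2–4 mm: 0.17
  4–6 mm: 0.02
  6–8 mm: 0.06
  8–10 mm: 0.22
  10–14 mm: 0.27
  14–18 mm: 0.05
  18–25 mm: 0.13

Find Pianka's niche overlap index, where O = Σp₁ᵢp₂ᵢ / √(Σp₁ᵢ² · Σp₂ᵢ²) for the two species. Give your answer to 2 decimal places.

Σ p₁ᵢp₂ᵢ = 0.0120 + 0.0238 + 0.0026 + 0.0072 + 0.0286 + 0.0405 + 0.0075 + 0.0039 = 0.1261
Σp_1ᵢ² = 0.15² + 0.14² + 0.13² + 0.12² + 0.13² + 0.15² + 0.15² + 0.03² = 0.0225 + 0.0196 + 0.0169 + 0.0144 + 0.0169 + 0.0225 + 0.0225 + 0.0009 = 0.1362
Σp_2ᵢ² = 0.08² + 0.17² + 0.02² + 0.06² + 0.22² + 0.27² + 0.05² + 0.13² = 0.0064 + 0.0289 + 0.0004 + 0.0036 + 0.0484 + 0.0729 + 0.0025 + 0.0169 = 0.1800
O = 0.1261 / √(0.1362 × 0.1800) = 0.1261 / 0.15658 = 0.8053

0.81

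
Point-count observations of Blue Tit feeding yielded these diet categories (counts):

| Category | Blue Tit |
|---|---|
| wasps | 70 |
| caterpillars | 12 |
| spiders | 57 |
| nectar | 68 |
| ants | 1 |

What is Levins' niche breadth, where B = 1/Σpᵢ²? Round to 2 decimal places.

Proportions for Blue Tit (n=208): 70/208=0.3365, 12/208=0.0577, 57/208=0.2740, 68/208=0.3269, 1/208=0.0048
Σpᵢ² = 0.3365² + 0.0577² + 0.2740² + 0.3269² + 0.0048² = 0.113232 + 0.003329 + 0.075076 + 0.106864 + 0.000023 = 0.298524
B = 1 / 0.298524 = 3.3498

3.35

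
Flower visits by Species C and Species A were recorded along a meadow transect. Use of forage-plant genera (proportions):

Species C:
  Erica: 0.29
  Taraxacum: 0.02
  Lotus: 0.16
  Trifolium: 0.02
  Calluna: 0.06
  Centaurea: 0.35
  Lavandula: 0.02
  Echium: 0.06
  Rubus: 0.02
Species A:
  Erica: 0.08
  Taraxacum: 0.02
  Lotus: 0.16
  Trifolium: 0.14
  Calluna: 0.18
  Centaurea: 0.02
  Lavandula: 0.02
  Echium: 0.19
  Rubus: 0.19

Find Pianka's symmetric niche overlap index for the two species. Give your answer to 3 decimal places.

0.438

Σ p₁ᵢp₂ᵢ = 0.0232 + 0.0004 + 0.0256 + 0.0028 + 0.0108 + 0.0070 + 0.0004 + 0.0114 + 0.0038 = 0.0854
Σp_1ᵢ² = 0.29² + 0.02² + 0.16² + 0.02² + 0.06² + 0.35² + 0.02² + 0.06² + 0.02² = 0.0841 + 0.0004 + 0.0256 + 0.0004 + 0.0036 + 0.1225 + 0.0004 + 0.0036 + 0.0004 = 0.2410
Σp_2ᵢ² = 0.08² + 0.02² + 0.16² + 0.14² + 0.18² + 0.02² + 0.02² + 0.19² + 0.19² = 0.0064 + 0.0004 + 0.0256 + 0.0196 + 0.0324 + 0.0004 + 0.0004 + 0.0361 + 0.0361 = 0.1574
O = 0.0854 / √(0.2410 × 0.1574) = 0.0854 / 0.194765 = 0.43848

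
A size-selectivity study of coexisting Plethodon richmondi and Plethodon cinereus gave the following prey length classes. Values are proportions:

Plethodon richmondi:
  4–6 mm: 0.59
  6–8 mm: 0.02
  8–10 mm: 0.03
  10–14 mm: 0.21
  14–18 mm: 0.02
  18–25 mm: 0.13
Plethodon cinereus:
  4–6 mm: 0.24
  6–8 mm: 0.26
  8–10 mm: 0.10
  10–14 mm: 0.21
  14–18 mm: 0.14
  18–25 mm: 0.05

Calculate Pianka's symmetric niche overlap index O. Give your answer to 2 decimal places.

Σ p₁ᵢp₂ᵢ = 0.1416 + 0.0052 + 0.0030 + 0.0441 + 0.0028 + 0.0065 = 0.2032
Σp_1ᵢ² = 0.59² + 0.02² + 0.03² + 0.21² + 0.02² + 0.13² = 0.3481 + 0.0004 + 0.0009 + 0.0441 + 0.0004 + 0.0169 = 0.4108
Σp_2ᵢ² = 0.24² + 0.26² + 0.10² + 0.21² + 0.14² + 0.05² = 0.0576 + 0.0676 + 0.0100 + 0.0441 + 0.0196 + 0.0025 = 0.2014
O = 0.2032 / √(0.4108 × 0.2014) = 0.2032 / 0.28764 = 0.7064

0.71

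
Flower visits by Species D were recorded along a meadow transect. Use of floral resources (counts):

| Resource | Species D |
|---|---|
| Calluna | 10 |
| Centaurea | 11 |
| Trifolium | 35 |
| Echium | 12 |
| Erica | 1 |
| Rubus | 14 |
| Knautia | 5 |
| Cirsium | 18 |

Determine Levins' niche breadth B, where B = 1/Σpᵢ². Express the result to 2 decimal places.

Proportions for Species D (n=106): 10/106=0.0943, 11/106=0.1038, 35/106=0.3302, 12/106=0.1132, 1/106=0.0094, 14/106=0.1321, 5/106=0.0472, 18/106=0.1698
Σpᵢ² = 0.0943² + 0.1038² + 0.3302² + 0.1132² + 0.0094² + 0.1321² + 0.0472² + 0.1698² = 0.008892 + 0.010774 + 0.109032 + 0.012814 + 0.000088 + 0.017450 + 0.002228 + 0.028832 = 0.190110
B = 1 / 0.190110 = 5.2601

5.26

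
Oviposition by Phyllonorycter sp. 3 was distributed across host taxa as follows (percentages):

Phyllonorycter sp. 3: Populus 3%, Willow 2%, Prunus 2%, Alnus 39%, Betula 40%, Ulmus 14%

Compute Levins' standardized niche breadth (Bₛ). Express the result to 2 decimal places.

Convert percentages to proportions (divide by 100).
Σpᵢ² = 0.03² + 0.02² + 0.02² + 0.39² + 0.40² + 0.14² = 0.0009 + 0.0004 + 0.0004 + 0.1521 + 0.1600 + 0.0196 = 0.3334
B = 1 / 0.3334 = 2.9994
Bₛ = (B − 1)/(n − 1) = (2.9994 − 1)/(6 − 1) = 1.9994/5 = 0.3999

0.40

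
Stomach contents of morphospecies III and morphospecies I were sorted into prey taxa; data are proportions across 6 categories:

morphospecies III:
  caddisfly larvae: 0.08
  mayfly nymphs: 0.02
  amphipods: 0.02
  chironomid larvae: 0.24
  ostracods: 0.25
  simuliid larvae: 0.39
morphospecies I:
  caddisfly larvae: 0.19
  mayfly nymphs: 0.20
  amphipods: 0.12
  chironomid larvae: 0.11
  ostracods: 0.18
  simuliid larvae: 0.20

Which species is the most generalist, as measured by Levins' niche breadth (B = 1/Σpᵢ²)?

Σp_IIIᵢ² = 0.08² + 0.02² + 0.02² + 0.24² + 0.25² + 0.39² = 0.0064 + 0.0004 + 0.0004 + 0.0576 + 0.0625 + 0.1521 = 0.2794
B_III = 1 / 0.2794 = 3.5791
Σp_Iᵢ² = 0.19² + 0.20² + 0.12² + 0.11² + 0.18² + 0.20² = 0.0361 + 0.0400 + 0.0144 + 0.0121 + 0.0324 + 0.0400 = 0.1750
B_I = 1 / 0.1750 = 5.7143
Highest B → broadest niche (most generalist): morphospecies I (B = 5.71).

morphospecies I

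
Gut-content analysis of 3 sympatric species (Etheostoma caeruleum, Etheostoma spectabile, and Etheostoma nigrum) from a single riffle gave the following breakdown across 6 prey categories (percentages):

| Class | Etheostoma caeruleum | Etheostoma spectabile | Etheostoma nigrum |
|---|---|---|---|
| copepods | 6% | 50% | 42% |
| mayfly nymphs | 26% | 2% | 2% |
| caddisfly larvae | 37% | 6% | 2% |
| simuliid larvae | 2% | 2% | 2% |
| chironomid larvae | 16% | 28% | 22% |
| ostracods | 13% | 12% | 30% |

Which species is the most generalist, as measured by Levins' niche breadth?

Etheostoma caeruleum

Convert percentages to proportions (divide by 100).
Σp_caerᵢ² = 0.06² + 0.26² + 0.37² + 0.02² + 0.16² + 0.13² = 0.0036 + 0.0676 + 0.1369 + 0.0004 + 0.0256 + 0.0169 = 0.2510
B_caer = 1 / 0.2510 = 3.9841
Σp_specᵢ² = 0.50² + 0.02² + 0.06² + 0.02² + 0.28² + 0.12² = 0.2500 + 0.0004 + 0.0036 + 0.0004 + 0.0784 + 0.0144 = 0.3472
B_spec = 1 / 0.3472 = 2.8802
Σp_nigrᵢ² = 0.42² + 0.02² + 0.02² + 0.02² + 0.22² + 0.30² = 0.1764 + 0.0004 + 0.0004 + 0.0004 + 0.0484 + 0.0900 = 0.3160
B_nigr = 1 / 0.3160 = 3.1646
Highest B → broadest niche (most generalist): Etheostoma caeruleum (B = 3.98).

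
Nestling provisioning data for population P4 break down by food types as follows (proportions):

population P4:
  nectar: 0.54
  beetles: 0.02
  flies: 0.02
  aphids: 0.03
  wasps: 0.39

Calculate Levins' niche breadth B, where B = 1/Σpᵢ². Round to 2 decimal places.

Σpᵢ² = 0.54² + 0.02² + 0.02² + 0.03² + 0.39² = 0.2916 + 0.0004 + 0.0004 + 0.0009 + 0.1521 = 0.4454
B = 1 / 0.4454 = 2.2452

2.25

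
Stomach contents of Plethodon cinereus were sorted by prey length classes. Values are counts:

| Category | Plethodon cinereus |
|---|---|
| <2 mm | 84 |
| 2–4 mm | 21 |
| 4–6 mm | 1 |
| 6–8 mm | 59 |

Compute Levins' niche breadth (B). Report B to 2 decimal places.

Proportions for Plethodon cinereus (n=165): 84/165=0.5091, 21/165=0.1273, 1/165=0.0061, 59/165=0.3576
Σpᵢ² = 0.5091² + 0.1273² + 0.0061² + 0.3576² = 0.259183 + 0.016205 + 0.000037 + 0.127878 = 0.403303
B = 1 / 0.403303 = 2.4795

2.48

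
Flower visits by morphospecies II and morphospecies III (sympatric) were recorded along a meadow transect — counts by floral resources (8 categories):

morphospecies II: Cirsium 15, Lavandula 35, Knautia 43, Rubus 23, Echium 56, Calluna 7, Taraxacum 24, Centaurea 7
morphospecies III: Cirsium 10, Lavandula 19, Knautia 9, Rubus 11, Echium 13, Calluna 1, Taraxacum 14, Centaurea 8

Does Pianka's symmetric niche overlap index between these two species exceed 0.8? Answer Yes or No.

Yes

Proportions for morphospecies II (n=210): 15/210=0.0714, 35/210=0.1667, 43/210=0.2048, 23/210=0.1095, 56/210=0.2667, 7/210=0.0333, 24/210=0.1143, 7/210=0.0333
Proportions for morphospecies III (n=85): 10/85=0.1176, 19/85=0.2235, 9/85=0.1059, 11/85=0.1294, 13/85=0.1529, 1/85=0.0118, 14/85=0.1647, 8/85=0.0941
Σ p₁ᵢp₂ᵢ = 0.008397 + 0.037257 + 0.021688 + 0.014169 + 0.040778 + 0.000393 + 0.018825 + 0.003134 = 0.144641
Σp_1ᵢ² = 0.0714² + 0.1667² + 0.2048² + 0.1095² + 0.2667² + 0.0333² + 0.1143² + 0.0333² = 0.005098 + 0.027789 + 0.041943 + 0.011990 + 0.071129 + 0.001109 + 0.013064 + 0.001109 = 0.173231
Σp_2ᵢ² = 0.1176² + 0.2235² + 0.1059² + 0.1294² + 0.1529² + 0.0118² + 0.1647² + 0.0941² = 0.013830 + 0.049952 + 0.011215 + 0.016744 + 0.023378 + 0.000139 + 0.027126 + 0.008855 = 0.151239
O = 0.144641 / √(0.173231 × 0.151239) = 0.144641 / 0.1618619 = 0.8936
O = 0.8936 > 0.8 → Yes.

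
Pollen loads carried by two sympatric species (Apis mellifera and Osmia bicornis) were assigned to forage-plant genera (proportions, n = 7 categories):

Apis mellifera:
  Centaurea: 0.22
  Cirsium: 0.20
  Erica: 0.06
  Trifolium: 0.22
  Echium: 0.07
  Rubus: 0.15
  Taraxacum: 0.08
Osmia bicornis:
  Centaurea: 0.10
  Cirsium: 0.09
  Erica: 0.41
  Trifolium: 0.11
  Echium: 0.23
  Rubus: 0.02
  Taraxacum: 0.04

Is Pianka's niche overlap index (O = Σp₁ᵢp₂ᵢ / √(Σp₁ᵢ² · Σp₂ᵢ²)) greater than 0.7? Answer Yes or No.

Σ p₁ᵢp₂ᵢ = 0.0220 + 0.0180 + 0.0246 + 0.0242 + 0.0161 + 0.0030 + 0.0032 = 0.1111
Σp_1ᵢ² = 0.22² + 0.20² + 0.06² + 0.22² + 0.07² + 0.15² + 0.08² = 0.0484 + 0.0400 + 0.0036 + 0.0484 + 0.0049 + 0.0225 + 0.0064 = 0.1742
Σp_2ᵢ² = 0.10² + 0.09² + 0.41² + 0.11² + 0.23² + 0.02² + 0.04² = 0.0100 + 0.0081 + 0.1681 + 0.0121 + 0.0529 + 0.0004 + 0.0016 = 0.2532
O = 0.1111 / √(0.1742 × 0.2532) = 0.1111 / 0.21002 = 0.5290
O = 0.5290 < 0.7 → No.

No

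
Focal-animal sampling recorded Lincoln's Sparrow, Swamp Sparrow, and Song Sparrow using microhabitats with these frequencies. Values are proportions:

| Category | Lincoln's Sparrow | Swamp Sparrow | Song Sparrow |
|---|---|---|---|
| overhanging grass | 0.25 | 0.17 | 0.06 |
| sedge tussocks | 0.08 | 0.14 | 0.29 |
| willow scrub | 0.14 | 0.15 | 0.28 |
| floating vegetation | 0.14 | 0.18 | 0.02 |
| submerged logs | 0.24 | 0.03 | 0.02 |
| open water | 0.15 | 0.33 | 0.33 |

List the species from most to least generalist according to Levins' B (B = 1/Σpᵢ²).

Lincoln's Sparrow > Swamp Sparrow > Song Sparrow

Σp_Lincᵢ² = 0.25² + 0.08² + 0.14² + 0.14² + 0.24² + 0.15² = 0.0625 + 0.0064 + 0.0196 + 0.0196 + 0.0576 + 0.0225 = 0.1882
B_Linc = 1 / 0.1882 = 5.3135
Σp_Swamᵢ² = 0.17² + 0.14² + 0.15² + 0.18² + 0.03² + 0.33² = 0.0289 + 0.0196 + 0.0225 + 0.0324 + 0.0009 + 0.1089 = 0.2132
B_Swam = 1 / 0.2132 = 4.6904
Σp_Songᵢ² = 0.06² + 0.29² + 0.28² + 0.02² + 0.02² + 0.33² = 0.0036 + 0.0841 + 0.0784 + 0.0004 + 0.0004 + 0.1089 = 0.2758
B_Song = 1 / 0.2758 = 3.6258
Ranking by B (broadest → narrowest): Lincoln's Sparrow (5.31) > Swamp Sparrow (4.69) > Song Sparrow (3.63)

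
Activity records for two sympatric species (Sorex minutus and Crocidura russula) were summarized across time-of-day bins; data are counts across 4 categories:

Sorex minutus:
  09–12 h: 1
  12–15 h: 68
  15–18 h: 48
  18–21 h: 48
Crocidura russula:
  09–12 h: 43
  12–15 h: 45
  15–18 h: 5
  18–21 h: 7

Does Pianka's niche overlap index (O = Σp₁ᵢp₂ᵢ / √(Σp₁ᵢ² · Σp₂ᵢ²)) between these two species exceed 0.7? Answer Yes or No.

No

Proportions for Sorex minutus (n=165): 1/165=0.0061, 68/165=0.4121, 48/165=0.2909, 48/165=0.2909
Proportions for Crocidura russula (n=100): 43/100=0.4300, 45/100=0.4500, 5/100=0.0500, 7/100=0.0700
Σ p₁ᵢp₂ᵢ = 0.002623 + 0.185445 + 0.014545 + 0.020363 = 0.222976
Σp_1ᵢ² = 0.0061² + 0.4121² + 0.2909² + 0.2909² = 0.000037 + 0.169826 + 0.084623 + 0.084623 = 0.339109
Σp_2ᵢ² = 0.4300² + 0.4500² + 0.0500² + 0.0700² = 0.184900 + 0.202500 + 0.002500 + 0.004900 = 0.394800
O = 0.222976 / √(0.339109 × 0.394800) = 0.222976 / 0.3658965 = 0.6094
O = 0.6094 < 0.7 → No.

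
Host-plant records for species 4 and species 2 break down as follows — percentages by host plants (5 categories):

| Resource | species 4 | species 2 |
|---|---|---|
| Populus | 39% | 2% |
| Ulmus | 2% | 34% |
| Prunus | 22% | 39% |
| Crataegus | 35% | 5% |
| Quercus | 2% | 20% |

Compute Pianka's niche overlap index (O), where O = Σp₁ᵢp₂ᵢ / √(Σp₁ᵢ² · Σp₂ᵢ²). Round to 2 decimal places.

Convert percentages to proportions (divide by 100).
Σ p₁ᵢp₂ᵢ = 0.0078 + 0.0068 + 0.0858 + 0.0175 + 0.0040 = 0.1219
Σp_1ᵢ² = 0.39² + 0.02² + 0.22² + 0.35² + 0.02² = 0.1521 + 0.0004 + 0.0484 + 0.1225 + 0.0004 = 0.3238
Σp_2ᵢ² = 0.02² + 0.34² + 0.39² + 0.05² + 0.20² = 0.0004 + 0.1156 + 0.1521 + 0.0025 + 0.0400 = 0.3106
O = 0.1219 / √(0.3238 × 0.3106) = 0.1219 / 0.31713 = 0.3844

0.38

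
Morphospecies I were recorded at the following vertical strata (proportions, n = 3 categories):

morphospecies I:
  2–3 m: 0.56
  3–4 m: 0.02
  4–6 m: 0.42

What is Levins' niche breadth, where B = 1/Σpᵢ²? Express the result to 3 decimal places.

2.039

Σpᵢ² = 0.56² + 0.02² + 0.42² = 0.3136 + 0.0004 + 0.1764 = 0.4904
B = 1 / 0.4904 = 2.03915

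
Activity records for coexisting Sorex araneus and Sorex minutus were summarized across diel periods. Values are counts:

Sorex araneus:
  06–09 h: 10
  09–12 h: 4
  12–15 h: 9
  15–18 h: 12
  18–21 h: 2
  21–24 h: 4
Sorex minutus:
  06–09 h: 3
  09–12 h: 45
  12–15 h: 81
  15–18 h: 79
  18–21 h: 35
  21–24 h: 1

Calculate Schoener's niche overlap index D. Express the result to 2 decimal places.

0.67

Proportions for Sorex araneus (n=41): 10/41=0.2439, 4/41=0.0976, 9/41=0.2195, 12/41=0.2927, 2/41=0.0488, 4/41=0.0976
Proportions for Sorex minutus (n=244): 3/244=0.0123, 45/244=0.1844, 81/244=0.3320, 79/244=0.3238, 35/244=0.1434, 1/244=0.0041
Σ|p₁ᵢ − p₂ᵢ| = 0.2316 + 0.0868 + 0.1125 + 0.0311 + 0.0946 + 0.0935 = 0.6501
D = 1 − ½ × 0.6501 = 1 − 0.32505 = 0.67495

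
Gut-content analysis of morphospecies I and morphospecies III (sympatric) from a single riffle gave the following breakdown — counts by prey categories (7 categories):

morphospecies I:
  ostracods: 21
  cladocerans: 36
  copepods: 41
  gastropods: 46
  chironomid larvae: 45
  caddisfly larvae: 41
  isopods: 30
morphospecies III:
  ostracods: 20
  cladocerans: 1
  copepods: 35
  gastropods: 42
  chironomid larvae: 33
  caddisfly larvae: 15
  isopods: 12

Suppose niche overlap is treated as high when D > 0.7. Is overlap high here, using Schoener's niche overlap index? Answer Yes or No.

Proportions for morphospecies I (n=260): 21/260=0.0808, 36/260=0.1385, 41/260=0.1577, 46/260=0.1769, 45/260=0.1731, 41/260=0.1577, 30/260=0.1154
Proportions for morphospecies III (n=158): 20/158=0.1266, 1/158=0.0063, 35/158=0.2215, 42/158=0.2658, 33/158=0.2089, 15/158=0.0949, 12/158=0.0759
Σ|p₁ᵢ − p₂ᵢ| = 0.0458 + 0.1322 + 0.0638 + 0.0889 + 0.0358 + 0.0628 + 0.0395 = 0.4688
D = 1 − ½ × 0.4688 = 1 − 0.23440 = 0.76560
D = 0.76560 > 0.7 → Yes.

Yes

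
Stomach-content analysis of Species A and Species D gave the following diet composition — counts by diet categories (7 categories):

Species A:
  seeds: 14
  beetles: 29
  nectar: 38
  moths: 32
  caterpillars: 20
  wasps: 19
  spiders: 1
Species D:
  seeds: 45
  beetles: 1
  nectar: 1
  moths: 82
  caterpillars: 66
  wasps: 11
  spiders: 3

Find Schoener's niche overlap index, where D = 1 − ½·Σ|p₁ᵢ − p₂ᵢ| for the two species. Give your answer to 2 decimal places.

0.50

Proportions for Species A (n=153): 14/153=0.0915, 29/153=0.1895, 38/153=0.2484, 32/153=0.2092, 20/153=0.1307, 19/153=0.1242, 1/153=0.0065
Proportions for Species D (n=209): 45/209=0.2153, 1/209=0.0048, 1/209=0.0048, 82/209=0.3923, 66/209=0.3158, 11/209=0.0526, 3/209=0.0144
Σ|p₁ᵢ − p₂ᵢ| = 0.1238 + 0.1847 + 0.2436 + 0.1831 + 0.1851 + 0.0716 + 0.0079 = 0.9998
D = 1 − ½ × 0.9998 = 1 − 0.49990 = 0.50010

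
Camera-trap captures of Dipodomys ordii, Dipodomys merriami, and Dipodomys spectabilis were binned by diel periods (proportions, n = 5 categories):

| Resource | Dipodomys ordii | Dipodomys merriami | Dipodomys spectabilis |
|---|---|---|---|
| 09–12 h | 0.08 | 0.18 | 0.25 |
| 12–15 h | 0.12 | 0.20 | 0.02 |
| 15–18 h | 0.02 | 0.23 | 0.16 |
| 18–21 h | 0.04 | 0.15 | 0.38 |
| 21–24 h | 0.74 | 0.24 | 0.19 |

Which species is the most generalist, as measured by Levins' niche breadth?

Dipodomys merriami

Σp_ordiᵢ² = 0.08² + 0.12² + 0.02² + 0.04² + 0.74² = 0.0064 + 0.0144 + 0.0004 + 0.0016 + 0.5476 = 0.5704
B_ordi = 1 / 0.5704 = 1.7532
Σp_merrᵢ² = 0.18² + 0.20² + 0.23² + 0.15² + 0.24² = 0.0324 + 0.0400 + 0.0529 + 0.0225 + 0.0576 = 0.2054
B_merr = 1 / 0.2054 = 4.8685
Σp_specᵢ² = 0.25² + 0.02² + 0.16² + 0.38² + 0.19² = 0.0625 + 0.0004 + 0.0256 + 0.1444 + 0.0361 = 0.2690
B_spec = 1 / 0.2690 = 3.7175
Highest B → broadest niche (most generalist): Dipodomys merriami (B = 4.87).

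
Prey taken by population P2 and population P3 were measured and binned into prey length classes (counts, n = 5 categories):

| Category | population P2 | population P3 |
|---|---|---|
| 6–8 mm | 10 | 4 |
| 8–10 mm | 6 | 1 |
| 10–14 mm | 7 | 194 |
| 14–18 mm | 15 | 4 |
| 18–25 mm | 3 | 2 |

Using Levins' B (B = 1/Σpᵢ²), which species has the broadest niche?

population P2

Proportions for population P2 (n=41): 10/41=0.2439, 6/41=0.1463, 7/41=0.1707, 15/41=0.3659, 3/41=0.0732
Proportions for population P3 (n=205): 4/205=0.0195, 1/205=0.0049, 194/205=0.9463, 4/205=0.0195, 2/205=0.0098
Σp_P2ᵢ² = 0.2439² + 0.1463² + 0.1707² + 0.3659² + 0.0732² = 0.059487 + 0.021404 + 0.029138 + 0.133883 + 0.005358 = 0.249270
B_P2 = 1 / 0.249270 = 4.0117
Σp_P3ᵢ² = 0.0195² + 0.0049² + 0.9463² + 0.0195² + 0.0098² = 0.000380 + 0.000024 + 0.895484 + 0.000380 + 0.000096 = 0.896364
B_P3 = 1 / 0.896364 = 1.1156
Highest B → broadest niche (most generalist): population P2 (B = 4.01).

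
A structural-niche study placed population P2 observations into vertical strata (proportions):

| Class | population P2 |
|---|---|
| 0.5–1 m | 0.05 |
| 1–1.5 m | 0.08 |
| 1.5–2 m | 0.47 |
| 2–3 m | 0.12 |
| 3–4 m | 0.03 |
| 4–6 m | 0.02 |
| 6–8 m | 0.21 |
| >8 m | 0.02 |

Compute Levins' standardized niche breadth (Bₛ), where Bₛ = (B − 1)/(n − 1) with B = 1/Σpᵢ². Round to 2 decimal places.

Σpᵢ² = 0.05² + 0.08² + 0.47² + 0.12² + 0.03² + 0.02² + 0.21² + 0.02² = 0.0025 + 0.0064 + 0.2209 + 0.0144 + 0.0009 + 0.0004 + 0.0441 + 0.0004 = 0.2900
B = 1 / 0.2900 = 3.4483
Bₛ = (B − 1)/(n − 1) = (3.4483 − 1)/(8 − 1) = 2.4483/7 = 0.3498

0.35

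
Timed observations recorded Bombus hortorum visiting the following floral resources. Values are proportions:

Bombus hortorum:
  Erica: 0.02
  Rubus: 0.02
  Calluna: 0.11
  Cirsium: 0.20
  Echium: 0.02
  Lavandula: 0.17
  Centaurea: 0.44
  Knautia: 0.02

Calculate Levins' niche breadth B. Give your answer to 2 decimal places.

Σpᵢ² = 0.02² + 0.02² + 0.11² + 0.20² + 0.02² + 0.17² + 0.44² + 0.02² = 0.0004 + 0.0004 + 0.0121 + 0.0400 + 0.0004 + 0.0289 + 0.1936 + 0.0004 = 0.2762
B = 1 / 0.2762 = 3.6206

3.62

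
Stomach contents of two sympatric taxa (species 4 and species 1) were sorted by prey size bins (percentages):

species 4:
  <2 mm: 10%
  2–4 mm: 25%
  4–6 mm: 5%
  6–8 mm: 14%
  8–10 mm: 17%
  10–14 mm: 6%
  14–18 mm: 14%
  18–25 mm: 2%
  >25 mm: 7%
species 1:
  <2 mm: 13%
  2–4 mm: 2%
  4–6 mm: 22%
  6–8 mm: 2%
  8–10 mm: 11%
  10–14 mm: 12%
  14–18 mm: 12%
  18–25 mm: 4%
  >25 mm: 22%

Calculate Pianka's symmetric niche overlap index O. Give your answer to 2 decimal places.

Convert percentages to proportions (divide by 100).
Σ p₁ᵢp₂ᵢ = 0.0130 + 0.0050 + 0.0110 + 0.0028 + 0.0187 + 0.0072 + 0.0168 + 0.0008 + 0.0154 = 0.0907
Σp_1ᵢ² = 0.10² + 0.25² + 0.05² + 0.14² + 0.17² + 0.06² + 0.14² + 0.02² + 0.07² = 0.0100 + 0.0625 + 0.0025 + 0.0196 + 0.0289 + 0.0036 + 0.0196 + 0.0004 + 0.0049 = 0.1520
Σp_2ᵢ² = 0.13² + 0.02² + 0.22² + 0.02² + 0.11² + 0.12² + 0.12² + 0.04² + 0.22² = 0.0169 + 0.0004 + 0.0484 + 0.0004 + 0.0121 + 0.0144 + 0.0144 + 0.0016 + 0.0484 = 0.1570
O = 0.0907 / √(0.1520 × 0.1570) = 0.0907 / 0.15448 = 0.5871

0.59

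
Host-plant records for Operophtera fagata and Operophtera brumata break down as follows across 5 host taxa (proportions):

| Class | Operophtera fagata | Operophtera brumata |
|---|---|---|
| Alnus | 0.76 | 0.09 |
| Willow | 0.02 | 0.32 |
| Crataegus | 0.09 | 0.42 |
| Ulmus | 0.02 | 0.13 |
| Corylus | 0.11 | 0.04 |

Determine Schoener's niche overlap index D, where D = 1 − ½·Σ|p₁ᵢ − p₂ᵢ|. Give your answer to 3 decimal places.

Σ|p₁ᵢ − p₂ᵢ| = 0.67 + 0.30 + 0.33 + 0.11 + 0.07 = 1.48
D = 1 − ½ × 1.48 = 1 − 0.740 = 0.26000

0.260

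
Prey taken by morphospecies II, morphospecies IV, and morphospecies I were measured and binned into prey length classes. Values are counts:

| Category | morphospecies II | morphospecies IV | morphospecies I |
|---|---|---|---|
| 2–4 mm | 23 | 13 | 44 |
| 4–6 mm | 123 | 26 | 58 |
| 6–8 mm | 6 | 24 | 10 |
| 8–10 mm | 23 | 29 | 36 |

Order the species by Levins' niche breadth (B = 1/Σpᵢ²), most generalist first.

Proportions for morphospecies II (n=175): 23/175=0.1314, 123/175=0.7029, 6/175=0.0343, 23/175=0.1314
Proportions for morphospecies IV (n=92): 13/92=0.1413, 26/92=0.2826, 24/92=0.2609, 29/92=0.3152
Proportions for morphospecies I (n=148): 44/148=0.2973, 58/148=0.3919, 10/148=0.0676, 36/148=0.2432
Σp_IIᵢ² = 0.1314² + 0.7029² + 0.0343² + 0.1314² = 0.017266 + 0.494068 + 0.001176 + 0.017266 = 0.529776
B_II = 1 / 0.529776 = 1.8876
Σp_IVᵢ² = 0.1413² + 0.2826² + 0.2609² + 0.3152² = 0.019966 + 0.079863 + 0.068069 + 0.099351 = 0.267249
B_IV = 1 / 0.267249 = 3.7418
Σp_Iᵢ² = 0.2973² + 0.3919² + 0.0676² + 0.2432² = 0.088387 + 0.153586 + 0.004570 + 0.059146 = 0.305689
B_I = 1 / 0.305689 = 3.2713
Ranking by B (broadest → narrowest): morphospecies IV (3.74) > morphospecies I (3.27) > morphospecies II (1.89)

morphospecies IV > morphospecies I > morphospecies II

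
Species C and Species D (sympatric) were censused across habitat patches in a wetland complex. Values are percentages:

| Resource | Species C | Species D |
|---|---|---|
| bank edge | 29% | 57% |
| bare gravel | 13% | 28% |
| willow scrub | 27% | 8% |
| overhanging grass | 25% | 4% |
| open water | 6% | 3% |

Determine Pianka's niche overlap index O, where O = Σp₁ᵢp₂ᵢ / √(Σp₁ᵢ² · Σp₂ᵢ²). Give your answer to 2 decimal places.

Convert percentages to proportions (divide by 100).
Σ p₁ᵢp₂ᵢ = 0.1653 + 0.0364 + 0.0216 + 0.0100 + 0.0018 = 0.2351
Σp_1ᵢ² = 0.29² + 0.13² + 0.27² + 0.25² + 0.06² = 0.0841 + 0.0169 + 0.0729 + 0.0625 + 0.0036 = 0.2400
Σp_2ᵢ² = 0.57² + 0.28² + 0.08² + 0.04² + 0.03² = 0.3249 + 0.0784 + 0.0064 + 0.0016 + 0.0009 = 0.4122
O = 0.2351 / √(0.2400 × 0.4122) = 0.2351 / 0.31453 = 0.7475

0.75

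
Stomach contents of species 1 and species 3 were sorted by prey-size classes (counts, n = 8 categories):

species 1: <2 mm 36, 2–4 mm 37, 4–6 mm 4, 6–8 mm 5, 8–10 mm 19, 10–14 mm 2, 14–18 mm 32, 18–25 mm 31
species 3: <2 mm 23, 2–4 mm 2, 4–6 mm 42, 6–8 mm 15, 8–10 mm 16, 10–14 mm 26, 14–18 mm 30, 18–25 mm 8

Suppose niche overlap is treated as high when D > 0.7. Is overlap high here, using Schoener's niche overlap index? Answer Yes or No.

No

Proportions for species 1 (n=166): 36/166=0.2169, 37/166=0.2229, 4/166=0.0241, 5/166=0.0301, 19/166=0.1145, 2/166=0.0120, 32/166=0.1928, 31/166=0.1867
Proportions for species 3 (n=162): 23/162=0.1420, 2/162=0.0123, 42/162=0.2593, 15/162=0.0926, 16/162=0.0988, 26/162=0.1605, 30/162=0.1852, 8/162=0.0494
Σ|p₁ᵢ − p₂ᵢ| = 0.0749 + 0.2106 + 0.2352 + 0.0625 + 0.0157 + 0.1485 + 0.0076 + 0.1373 = 0.8923
D = 1 − ½ × 0.8923 = 1 − 0.44615 = 0.55385
D = 0.55385 < 0.7 → No.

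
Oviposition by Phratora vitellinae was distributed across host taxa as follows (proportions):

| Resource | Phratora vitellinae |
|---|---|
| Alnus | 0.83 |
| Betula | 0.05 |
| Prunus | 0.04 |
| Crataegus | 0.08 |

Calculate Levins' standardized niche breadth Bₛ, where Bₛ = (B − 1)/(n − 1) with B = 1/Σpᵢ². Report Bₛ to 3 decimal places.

Σpᵢ² = 0.83² + 0.05² + 0.04² + 0.08² = 0.6889 + 0.0025 + 0.0016 + 0.0064 = 0.6994
B = 1 / 0.6994 = 1.42980
Bₛ = (B − 1)/(n − 1) = (1.42980 − 1)/(4 − 1) = 0.42980/3 = 0.14327

0.143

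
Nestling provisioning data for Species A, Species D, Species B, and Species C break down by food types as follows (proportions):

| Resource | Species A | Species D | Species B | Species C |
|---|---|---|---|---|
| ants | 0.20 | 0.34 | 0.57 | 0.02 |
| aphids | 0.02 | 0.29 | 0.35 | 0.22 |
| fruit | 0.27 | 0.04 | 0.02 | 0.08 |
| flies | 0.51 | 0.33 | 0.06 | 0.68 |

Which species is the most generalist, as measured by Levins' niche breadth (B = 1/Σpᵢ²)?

Σp_Aᵢ² = 0.20² + 0.02² + 0.27² + 0.51² = 0.0400 + 0.0004 + 0.0729 + 0.2601 = 0.3734
B_A = 1 / 0.3734 = 2.6781
Σp_Dᵢ² = 0.34² + 0.29² + 0.04² + 0.33² = 0.1156 + 0.0841 + 0.0016 + 0.1089 = 0.3102
B_D = 1 / 0.3102 = 3.2237
Σp_Bᵢ² = 0.57² + 0.35² + 0.02² + 0.06² = 0.3249 + 0.1225 + 0.0004 + 0.0036 = 0.4514
B_B = 1 / 0.4514 = 2.2153
Σp_Cᵢ² = 0.02² + 0.22² + 0.08² + 0.68² = 0.0004 + 0.0484 + 0.0064 + 0.4624 = 0.5176
B_C = 1 / 0.5176 = 1.9320
Highest B → broadest niche (most generalist): Species D (B = 3.22).

Species D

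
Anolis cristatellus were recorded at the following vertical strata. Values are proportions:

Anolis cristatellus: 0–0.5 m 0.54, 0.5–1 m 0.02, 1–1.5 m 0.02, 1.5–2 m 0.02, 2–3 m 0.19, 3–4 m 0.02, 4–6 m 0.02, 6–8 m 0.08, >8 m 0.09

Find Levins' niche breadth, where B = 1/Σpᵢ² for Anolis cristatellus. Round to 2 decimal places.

Σpᵢ² = 0.54² + 0.02² + 0.02² + 0.02² + 0.19² + 0.02² + 0.02² + 0.08² + 0.09² = 0.2916 + 0.0004 + 0.0004 + 0.0004 + 0.0361 + 0.0004 + 0.0004 + 0.0064 + 0.0081 = 0.3442
B = 1 / 0.3442 = 2.9053

2.91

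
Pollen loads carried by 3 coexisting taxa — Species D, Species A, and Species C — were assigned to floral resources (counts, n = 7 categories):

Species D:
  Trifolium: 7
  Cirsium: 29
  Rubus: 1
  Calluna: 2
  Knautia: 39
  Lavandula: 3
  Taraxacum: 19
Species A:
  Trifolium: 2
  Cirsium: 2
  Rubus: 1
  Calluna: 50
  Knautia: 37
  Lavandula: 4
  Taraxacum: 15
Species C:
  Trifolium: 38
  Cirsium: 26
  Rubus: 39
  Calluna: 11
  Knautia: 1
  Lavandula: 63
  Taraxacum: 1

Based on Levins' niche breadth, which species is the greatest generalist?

Species C

Proportions for Species D (n=100): 7/100=0.0700, 29/100=0.2900, 1/100=0.0100, 2/100=0.0200, 39/100=0.3900, 3/100=0.0300, 19/100=0.1900
Proportions for Species A (n=111): 2/111=0.0180, 2/111=0.0180, 1/111=0.0090, 50/111=0.4505, 37/111=0.3333, 4/111=0.0360, 15/111=0.1351
Proportions for Species C (n=179): 38/179=0.2123, 26/179=0.1453, 39/179=0.2179, 11/179=0.0615, 1/179=0.0056, 63/179=0.3520, 1/179=0.0056
Σp_Dᵢ² = 0.0700² + 0.2900² + 0.0100² + 0.0200² + 0.3900² + 0.0300² + 0.1900² = 0.004900 + 0.084100 + 0.000100 + 0.000400 + 0.152100 + 0.000900 + 0.036100 = 0.278600
B_D = 1 / 0.278600 = 3.5894
Σp_Aᵢ² = 0.0180² + 0.0180² + 0.0090² + 0.4505² + 0.3333² + 0.0360² + 0.1351² = 0.000324 + 0.000324 + 0.000081 + 0.202950 + 0.111089 + 0.001296 + 0.018252 = 0.334316
B_A = 1 / 0.334316 = 2.9912
Σp_Cᵢ² = 0.2123² + 0.1453² + 0.2179² + 0.0615² + 0.0056² + 0.3520² + 0.0056² = 0.045071 + 0.021112 + 0.047480 + 0.003782 + 0.000031 + 0.123904 + 0.000031 = 0.241411
B_C = 1 / 0.241411 = 4.1423
Highest B → broadest niche (most generalist): Species C (B = 4.14).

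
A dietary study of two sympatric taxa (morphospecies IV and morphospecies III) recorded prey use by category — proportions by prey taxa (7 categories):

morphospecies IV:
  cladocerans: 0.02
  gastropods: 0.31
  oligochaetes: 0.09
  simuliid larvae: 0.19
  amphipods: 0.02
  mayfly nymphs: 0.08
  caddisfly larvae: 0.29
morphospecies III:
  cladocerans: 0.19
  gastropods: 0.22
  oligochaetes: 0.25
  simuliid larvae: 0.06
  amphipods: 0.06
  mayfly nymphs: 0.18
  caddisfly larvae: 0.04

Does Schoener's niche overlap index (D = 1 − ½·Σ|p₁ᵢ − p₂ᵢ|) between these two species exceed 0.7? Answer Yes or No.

Σ|p₁ᵢ − p₂ᵢ| = 0.17 + 0.09 + 0.16 + 0.13 + 0.04 + 0.10 + 0.25 = 0.94
D = 1 − ½ × 0.94 = 1 − 0.470 = 0.5300
D = 0.5300 < 0.7 → No.

No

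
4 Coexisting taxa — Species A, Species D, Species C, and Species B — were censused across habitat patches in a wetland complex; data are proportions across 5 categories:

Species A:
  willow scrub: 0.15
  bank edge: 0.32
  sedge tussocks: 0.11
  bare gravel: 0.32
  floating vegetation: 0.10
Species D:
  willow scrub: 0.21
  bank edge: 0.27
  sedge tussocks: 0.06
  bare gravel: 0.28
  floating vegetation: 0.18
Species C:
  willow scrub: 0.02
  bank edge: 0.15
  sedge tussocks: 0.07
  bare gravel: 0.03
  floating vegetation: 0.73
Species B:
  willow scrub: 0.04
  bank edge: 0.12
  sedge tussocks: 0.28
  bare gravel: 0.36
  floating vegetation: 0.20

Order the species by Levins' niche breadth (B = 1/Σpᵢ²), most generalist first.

Species D > Species A > Species B > Species C

Σp_Aᵢ² = 0.15² + 0.32² + 0.11² + 0.32² + 0.10² = 0.0225 + 0.1024 + 0.0121 + 0.1024 + 0.0100 = 0.2494
B_A = 1 / 0.2494 = 4.0096
Σp_Dᵢ² = 0.21² + 0.27² + 0.06² + 0.28² + 0.18² = 0.0441 + 0.0729 + 0.0036 + 0.0784 + 0.0324 = 0.2314
B_D = 1 / 0.2314 = 4.3215
Σp_Cᵢ² = 0.02² + 0.15² + 0.07² + 0.03² + 0.73² = 0.0004 + 0.0225 + 0.0049 + 0.0009 + 0.5329 = 0.5616
B_C = 1 / 0.5616 = 1.7806
Σp_Bᵢ² = 0.04² + 0.12² + 0.28² + 0.36² + 0.20² = 0.0016 + 0.0144 + 0.0784 + 0.1296 + 0.0400 = 0.2640
B_B = 1 / 0.2640 = 3.7879
Ranking by B (broadest → narrowest): Species D (4.32) > Species A (4.01) > Species B (3.79) > Species C (1.78)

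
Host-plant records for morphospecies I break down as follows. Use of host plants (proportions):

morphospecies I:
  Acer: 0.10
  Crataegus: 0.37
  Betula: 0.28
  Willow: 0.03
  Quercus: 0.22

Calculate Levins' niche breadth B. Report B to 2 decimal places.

3.64

Σpᵢ² = 0.10² + 0.37² + 0.28² + 0.03² + 0.22² = 0.0100 + 0.1369 + 0.0784 + 0.0009 + 0.0484 = 0.2746
B = 1 / 0.2746 = 3.6417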